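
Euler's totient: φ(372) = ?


372 = 2^2 × 3 × 31
Prime factors: 2, 3, 31
φ(372) = 372 × (1-1/2) × (1-1/3) × (1-1/31)
= 372 × 1/2 × 2/3 × 30/31 = 120

φ(372) = 120


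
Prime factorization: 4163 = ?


4163 / 23 = 181
181 / 181 = 1
4163 = 23 × 181


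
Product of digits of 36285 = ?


3 × 6 × 2 × 8 × 5 = 1440


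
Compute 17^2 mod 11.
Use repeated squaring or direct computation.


17^1 mod 11 = 6
17^2 mod 11 = 3


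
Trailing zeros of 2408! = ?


floor(2408/5) = 481
floor(2408/25) = 96
floor(2408/125) = 19
floor(2408/625) = 3
Total = 599

599 trailing zeros


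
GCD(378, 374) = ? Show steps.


378 = 1 * 374 + 4
374 = 93 * 4 + 2
4 = 2 * 2 + 0
GCD = 2


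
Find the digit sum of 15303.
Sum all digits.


1 + 5 + 3 + 0 + 3 = 12


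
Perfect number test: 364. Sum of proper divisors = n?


Proper divisors of 364: 1, 2, 4, 7, 13, 14, 26, 28, 52, 91, 182
Sum = 1 + 2 + 4 + 7 + 13 + 14 + 26 + 28 + 52 + 91 + 182 = 420

No, 364 is not perfect (420 ≠ 364)


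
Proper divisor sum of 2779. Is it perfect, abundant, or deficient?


Proper divisors: 1, 7, 397
Sum = 1 + 7 + 397 = 405
405 < 2779 → deficient

s(2779) = 405 (deficient)


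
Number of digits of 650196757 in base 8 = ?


650196757 in base 8 = 4660233425
Number of digits = 10

10 digits (base 8)


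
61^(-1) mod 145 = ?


Use the extended Euclidean algorithm on (145, 61); each row r = 145*s + 61*t:
r=145, s=1, t=0
r=61, s=0, t=1
q=2: r=23, s=1, t=-2   [145*(1) + 61*(-2) = 23]
q=2: r=15, s=-2, t=5   [145*(-2) + 61*(5) = 15]
q=1: r=8, s=3, t=-7   [145*(3) + 61*(-7) = 8]
q=1: r=7, s=-5, t=12   [145*(-5) + 61*(12) = 7]
q=1: r=1, s=8, t=-19   [145*(8) + 61*(-19) = 1]
q=7: r=0, s=-61, t=145   [145*(-61) + 61*(145) = 0]
GCD = 1 with t = -19, so 61*(-19) ≡ 1 (mod 145)
Inverse = -19 mod 145 = 126
Check: 61 * 126 = 7686 ≡ 1 (mod 145)

61^(-1) ≡ 126 (mod 145)


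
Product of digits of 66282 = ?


6 × 6 × 2 × 8 × 2 = 1152


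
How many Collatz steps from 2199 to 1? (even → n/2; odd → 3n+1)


2199 → 6598 → 3299 → 9898 → 4949 → 14848 → 7424 → 3712 → 1856 → 928 → 464 → 232 → 116 → 58 → 29 → 88 → 44 → 22 → 11 → 34 → 17 → 52 → 26 → 13 → 40 → 20 → 10 → 5 → 16 → 8 → 4 → 2 → 1
Total steps = 32

32 steps


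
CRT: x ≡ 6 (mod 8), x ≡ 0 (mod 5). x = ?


M = 8*5 = 40
M1 = M/8 = 5, M2 = M/5 = 8
M1^(-1) mod 8 = 5, M2^(-1) mod 5 = 2
x = 6*5*5 + 0*8*2 = 150
150 mod 40 = 30
Check: 30 mod 8 = 6 ✓, 30 mod 5 = 0 ✓

x ≡ 30 (mod 40)


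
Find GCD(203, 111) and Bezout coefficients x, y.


Tabular extended Euclidean (each row: r = 203*s + 111*t):
r=203, s=1, t=0
r=111, s=0, t=1
q=1: r=92, s=1, t=-1   [203*(1) + 111*(-1) = 92]
q=1: r=19, s=-1, t=2   [203*(-1) + 111*(2) = 19]
q=4: r=16, s=5, t=-9   [203*(5) + 111*(-9) = 16]
q=1: r=3, s=-6, t=11   [203*(-6) + 111*(11) = 3]
q=5: r=1, s=35, t=-64   [203*(35) + 111*(-64) = 1]
q=3: r=0, s=-111, t=203   [203*(-111) + 111*(203) = 0]
GCD = 1; from the row with r=1: x=35, y=-64
Check: 203*(35) + 111*(-64) = 7105 - 7104 = 1

GCD = 1, x = 35, y = -64


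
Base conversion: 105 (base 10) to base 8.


105 (base 10) = 105 (decimal)
105 (decimal) = 151 (base 8)


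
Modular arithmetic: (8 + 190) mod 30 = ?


8 + 190 = 198
198 mod 30 = 18


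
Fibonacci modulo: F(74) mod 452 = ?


F(k) mod 452 for k=1..74:
1, 1, 2, 3, 5, 8, 13, 21, 34, 55, 89, 144, 233, 377, 158, 83, 241, 324, 113, 437, 98, 83, 181, 264, 445, 257, 250, 55, 305, 360, 213, 121, 334, 3, 337, 340, 225, 113, 338, 451, 337, 336, 221, 105, 326, 431, 305, 284, 137, 421, 106, 75, 181, 256, 437, 241, 226, 15, 241, 256, 45, 301, 346, 195, 89, 284, 373, 205, 126, 331, 5, 336, 341, 225
F(74) mod 452 = 225


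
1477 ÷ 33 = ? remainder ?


1477 = 33 * 44 + 25
Check: 1452 + 25 = 1477

q = 44, r = 25


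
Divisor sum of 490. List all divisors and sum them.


Divisors of 490: 1, 2, 5, 7, 10, 14, 35, 49, 70, 98, 245, 490
Sum = 1 + 2 + 5 + 7 + 10 + 14 + 35 + 49 + 70 + 98 + 245 + 490 = 1026

σ(490) = 1026


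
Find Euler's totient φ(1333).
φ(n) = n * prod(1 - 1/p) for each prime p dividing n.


1333 = 31 × 43
Prime factors: 31, 43
φ(1333) = 1333 × (1-1/31) × (1-1/43)
= 1333 × 30/31 × 42/43 = 1260

φ(1333) = 1260


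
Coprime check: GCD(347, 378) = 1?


Euclidean algorithm:
378 = 1 * 347 + 31
347 = 11 * 31 + 6
31 = 5 * 6 + 1
6 = 6 * 1 + 0
GCD(347, 378) = 1

Yes, coprime (GCD = 1)


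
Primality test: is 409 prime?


Check divisors up to sqrt(409) = 20.2237
No divisors found.
409 is prime.

Yes, 409 is prime


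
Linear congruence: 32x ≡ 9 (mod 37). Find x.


GCD(32, 37) = 1, unique solution
a^(-1) mod 37 = 22
x = 22 * 9 mod 37 = 13

x ≡ 13 (mod 37)


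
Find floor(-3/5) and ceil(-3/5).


-3/5 = -0.6000
floor = -1
ceil = 0

floor = -1, ceil = 0


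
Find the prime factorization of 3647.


3647 / 7 = 521
521 / 521 = 1
3647 = 7 × 521


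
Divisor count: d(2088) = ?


2088 = 2^3 × 3^2 × 29^1
d(2088) = (3+1) × (2+1) × (1+1) = 24

24 divisors


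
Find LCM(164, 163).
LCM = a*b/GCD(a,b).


GCD(164, 163) = 1
LCM = 164*163/1 = 26732/1 = 26732

LCM = 26732


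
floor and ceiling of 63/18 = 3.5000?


63/18 = 3.5000
floor = 3
ceil = 4

floor = 3, ceil = 4


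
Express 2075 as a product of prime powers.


2075 / 5 = 415
415 / 5 = 83
83 / 83 = 1
2075 = 5^2 × 83


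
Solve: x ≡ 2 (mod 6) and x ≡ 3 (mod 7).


M = 6*7 = 42
M1 = M/6 = 7, M2 = M/7 = 6
M1^(-1) mod 6 = 1, M2^(-1) mod 7 = 6
x = 2*7*1 + 3*6*6 = 122
122 mod 42 = 38
Check: 38 mod 6 = 2 ✓, 38 mod 7 = 3 ✓

x ≡ 38 (mod 42)


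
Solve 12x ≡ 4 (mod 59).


GCD(12, 59) = 1, unique solution
a^(-1) mod 59 = 5
x = 5 * 4 mod 59 = 20

x ≡ 20 (mod 59)


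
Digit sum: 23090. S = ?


2 + 3 + 0 + 9 + 0 = 14


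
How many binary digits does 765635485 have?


765635485 in base 2 = 101101101000101010101110011101
Number of digits = 30

30 digits (base 2)


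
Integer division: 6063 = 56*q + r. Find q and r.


6063 = 56 * 108 + 15
Check: 6048 + 15 = 6063

q = 108, r = 15


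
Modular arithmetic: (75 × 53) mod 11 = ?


75 × 53 = 3975
3975 mod 11 = 4


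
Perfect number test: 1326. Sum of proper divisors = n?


Proper divisors of 1326: 1, 2, 3, 6, 13, 17, 26, 34, 39, 51, 78, 102, 221, 442, 663
Sum = 1 + 2 + 3 + 6 + 13 + 17 + 26 + 34 + 39 + 51 + 78 + 102 + 221 + 442 + 663 = 1698

No, 1326 is not perfect (1698 ≠ 1326)


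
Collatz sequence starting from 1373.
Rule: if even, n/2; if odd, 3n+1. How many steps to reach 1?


1373 → 4120 → 2060 → 1030 → 515 → 1546 → 773 → 2320 → 1160 → 580 → 290 → 145 → 436 → 218 → 109 → 328 → 164 → 82 → 41 → 124 → 62 → 31 → 94 → 47 → 142 → 71 → 214 → 107 → 322 → 161 → 484 → 242 → 121 → 364 → 182 → 91 → 274 → 137 → 412 → 206 → 103 → 310 → 155 → 466 → 233 → 700 → 350 → 175 → 526 → 263 → 790 → 395 → 1186 → 593 → 1780 → 890 → 445 → 1336 → 668 → 334 → 167 → 502 → 251 → 754 → 377 → 1132 → 566 → 283 → 850 → 425 → 1276 → 638 → 319 → 958 → 479 → 1438 → 719 → 2158 → 1079 → 3238 → 1619 → 4858 → 2429 → 7288 → 3644 → 1822 → 911 → 2734 → 1367 → 4102 → 2051 → 6154 → 3077 → 9232 → 4616 → 2308 → 1154 → 577 → 1732 → 866 → 433 → 1300 → 650 → 325 → 976 → 488 → 244 → 122 → 61 → 184 → 92 → 46 → 23 → 70 → 35 → 106 → 53 → 160 → 80 → 40 → 20 → 10 → 5 → 16 → 8 → 4 → 2 → 1
Total steps = 127

127 steps


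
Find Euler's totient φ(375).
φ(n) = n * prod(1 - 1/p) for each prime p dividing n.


375 = 3 × 5^3
Prime factors: 3, 5
φ(375) = 375 × (1-1/3) × (1-1/5)
= 375 × 2/3 × 4/5 = 200

φ(375) = 200


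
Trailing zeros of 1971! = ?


floor(1971/5) = 394
floor(1971/25) = 78
floor(1971/125) = 15
floor(1971/625) = 3
Total = 490

490 trailing zeros


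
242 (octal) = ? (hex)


242 (base 8) = 162 (decimal)
162 (decimal) = A2 (base 16)


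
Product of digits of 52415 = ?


5 × 2 × 4 × 1 × 5 = 200


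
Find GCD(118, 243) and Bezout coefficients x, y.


Tabular extended Euclidean (each row: r = 118*s + 243*t):
r=118, s=1, t=0
r=243, s=0, t=1
q=0: r=118, s=1, t=0   [118*(1) + 243*(0) = 118]
q=2: r=7, s=-2, t=1   [118*(-2) + 243*(1) = 7]
q=16: r=6, s=33, t=-16   [118*(33) + 243*(-16) = 6]
q=1: r=1, s=-35, t=17   [118*(-35) + 243*(17) = 1]
q=6: r=0, s=243, t=-118   [118*(243) + 243*(-118) = 0]
GCD = 1; from the row with r=1: x=-35, y=17
Check: 118*(-35) + 243*(17) = -4130 + 4131 = 1

GCD = 1, x = -35, y = 17


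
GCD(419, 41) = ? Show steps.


419 = 10 * 41 + 9
41 = 4 * 9 + 5
9 = 1 * 5 + 4
5 = 1 * 4 + 1
4 = 4 * 1 + 0
GCD = 1


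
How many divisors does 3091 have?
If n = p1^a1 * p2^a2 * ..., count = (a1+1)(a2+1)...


3091 = 11^1 × 281^1
d(3091) = (1+1) × (1+1) = 4

4 divisors


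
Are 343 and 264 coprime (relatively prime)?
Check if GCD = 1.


Euclidean algorithm:
343 = 1 * 264 + 79
264 = 3 * 79 + 27
79 = 2 * 27 + 25
27 = 1 * 25 + 2
25 = 12 * 2 + 1
2 = 2 * 1 + 0
GCD(343, 264) = 1

Yes, coprime (GCD = 1)


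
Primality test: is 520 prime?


520 / 2 = 260 (exact division)
520 is NOT prime.

No, 520 is not prime


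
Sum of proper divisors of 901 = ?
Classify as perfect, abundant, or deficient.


Proper divisors: 1, 17, 53
Sum = 1 + 17 + 53 = 71
71 < 901 → deficient

s(901) = 71 (deficient)


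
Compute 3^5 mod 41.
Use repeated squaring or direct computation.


3^1 mod 41 = 3
3^2 mod 41 = 9
3^3 mod 41 = 27
3^4 mod 41 = 40
3^5 mod 41 = 38


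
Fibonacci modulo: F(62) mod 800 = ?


F(k) mod 800 for k=1..62:
1, 1, 2, 3, 5, 8, 13, 21, 34, 55, 89, 144, 233, 377, 610, 187, 797, 184, 181, 365, 546, 111, 657, 768, 625, 593, 418, 211, 629, 40, 669, 709, 578, 487, 265, 752, 217, 169, 386, 555, 141, 696, 37, 733, 770, 703, 673, 576, 449, 225, 674, 99, 773, 72, 45, 117, 162, 279, 441, 720, 361, 281
F(62) mod 800 = 281


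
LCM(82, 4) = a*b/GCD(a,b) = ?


GCD(82, 4) = 2
LCM = 82*4/2 = 328/2 = 164

LCM = 164


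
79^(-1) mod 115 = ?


Use the extended Euclidean algorithm on (115, 79); each row r = 115*s + 79*t:
r=115, s=1, t=0
r=79, s=0, t=1
q=1: r=36, s=1, t=-1   [115*(1) + 79*(-1) = 36]
q=2: r=7, s=-2, t=3   [115*(-2) + 79*(3) = 7]
q=5: r=1, s=11, t=-16   [115*(11) + 79*(-16) = 1]
q=7: r=0, s=-79, t=115   [115*(-79) + 79*(115) = 0]
GCD = 1 with t = -16, so 79*(-16) ≡ 1 (mod 115)
Inverse = -16 mod 115 = 99
Check: 79 * 99 = 7821 ≡ 1 (mod 115)

79^(-1) ≡ 99 (mod 115)


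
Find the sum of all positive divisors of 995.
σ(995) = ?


Divisors of 995: 1, 5, 199, 995
Sum = 1 + 5 + 199 + 995 = 1200

σ(995) = 1200


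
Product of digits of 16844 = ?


1 × 6 × 8 × 4 × 4 = 768


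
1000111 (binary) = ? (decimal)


1000111 (base 2) = 71 (decimal)
71 (decimal) = 71 (base 10)


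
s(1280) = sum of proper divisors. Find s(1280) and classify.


Proper divisors: 1, 2, 4, 5, 8, 10, 16, 20, 32, 40, 64, 80, 128, 160, 256, 320, 640
Sum = 1 + 2 + 4 + 5 + 8 + 10 + 16 + 20 + 32 + 40 + 64 + 80 + 128 + 160 + 256 + 320 + 640 = 1786
1786 > 1280 → abundant

s(1280) = 1786 (abundant)


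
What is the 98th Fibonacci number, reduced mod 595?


F(k) mod 595 for k=1..98:
1, 1, 2, 3, 5, 8, 13, 21, 34, 55, 89, 144, 233, 377, 15, 392, 407, 204, 16, 220, 236, 456, 97, 553, 55, 13, 68, 81, 149, 230, 379, 14, 393, 407, 205, 17, 222, 239, 461, 105, 566, 76, 47, 123, 170, 293, 463, 161, 29, 190, 219, 409, 33, 442, 475, 322, 202, 524, 131, 60, 191, 251, 442, 98, 540, 43, 583, 31, 19, 50, 69, 119, 188, 307, 495, 207, 107, 314, 421, 140, 561, 106, 72, 178, 250, 428, 83, 511, 594, 510, 509, 424, 338, 167, 505, 77, 582, 64
F(98) mod 595 = 64


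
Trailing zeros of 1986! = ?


floor(1986/5) = 397
floor(1986/25) = 79
floor(1986/125) = 15
floor(1986/625) = 3
Total = 494

494 trailing zeros


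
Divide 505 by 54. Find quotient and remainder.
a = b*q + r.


505 = 54 * 9 + 19
Check: 486 + 19 = 505

q = 9, r = 19


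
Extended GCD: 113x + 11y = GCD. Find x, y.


Tabular extended Euclidean (each row: r = 113*s + 11*t):
r=113, s=1, t=0
r=11, s=0, t=1
q=10: r=3, s=1, t=-10   [113*(1) + 11*(-10) = 3]
q=3: r=2, s=-3, t=31   [113*(-3) + 11*(31) = 2]
q=1: r=1, s=4, t=-41   [113*(4) + 11*(-41) = 1]
q=2: r=0, s=-11, t=113   [113*(-11) + 11*(113) = 0]
GCD = 1; from the row with r=1: x=4, y=-41
Check: 113*(4) + 11*(-41) = 452 - 451 = 1

GCD = 1, x = 4, y = -41


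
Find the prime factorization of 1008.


1008 / 2 = 504
504 / 2 = 252
252 / 2 = 126
126 / 2 = 63
63 / 3 = 21
21 / 3 = 7
7 / 7 = 1
1008 = 2^4 × 3^2 × 7


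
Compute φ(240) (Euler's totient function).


240 = 2^4 × 3 × 5
Prime factors: 2, 3, 5
φ(240) = 240 × (1-1/2) × (1-1/3) × (1-1/5)
= 240 × 1/2 × 2/3 × 4/5 = 64

φ(240) = 64


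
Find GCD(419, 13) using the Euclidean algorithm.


419 = 32 * 13 + 3
13 = 4 * 3 + 1
3 = 3 * 1 + 0
GCD = 1


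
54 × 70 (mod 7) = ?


54 × 70 = 3780
3780 mod 7 = 0


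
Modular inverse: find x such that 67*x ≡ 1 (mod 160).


Use the extended Euclidean algorithm on (160, 67); each row r = 160*s + 67*t:
r=160, s=1, t=0
r=67, s=0, t=1
q=2: r=26, s=1, t=-2   [160*(1) + 67*(-2) = 26]
q=2: r=15, s=-2, t=5   [160*(-2) + 67*(5) = 15]
q=1: r=11, s=3, t=-7   [160*(3) + 67*(-7) = 11]
q=1: r=4, s=-5, t=12   [160*(-5) + 67*(12) = 4]
q=2: r=3, s=13, t=-31   [160*(13) + 67*(-31) = 3]
q=1: r=1, s=-18, t=43   [160*(-18) + 67*(43) = 1]
q=3: r=0, s=67, t=-160   [160*(67) + 67*(-160) = 0]
GCD = 1 with t = 43, so 67*(43) ≡ 1 (mod 160)
Inverse = 43 mod 160 = 43
Check: 67 * 43 = 2881 ≡ 1 (mod 160)

67^(-1) ≡ 43 (mod 160)


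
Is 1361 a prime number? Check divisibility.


Check divisors up to sqrt(1361) = 36.8917
No divisors found.
1361 is prime.

Yes, 1361 is prime


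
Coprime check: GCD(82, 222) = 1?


Euclidean algorithm:
222 = 2 * 82 + 58
82 = 1 * 58 + 24
58 = 2 * 24 + 10
24 = 2 * 10 + 4
10 = 2 * 4 + 2
4 = 2 * 2 + 0
GCD(82, 222) = 2

No, not coprime (GCD = 2)


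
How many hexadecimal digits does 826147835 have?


826147835 in base 16 = 313E03FB
Number of digits = 8

8 digits (base 16)


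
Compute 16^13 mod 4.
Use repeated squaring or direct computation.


16^1 mod 4 = 0
16^2 mod 4 = 0
16^3 mod 4 = 0
16^4 mod 4 = 0
16^5 mod 4 = 0
16^6 mod 4 = 0
16^7 mod 4 = 0
16^8 mod 4 = 0
16^9 mod 4 = 0
16^10 mod 4 = 0
16^11 mod 4 = 0
16^12 mod 4 = 0
16^13 mod 4 = 0


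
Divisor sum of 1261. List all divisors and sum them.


Divisors of 1261: 1, 13, 97, 1261
Sum = 1 + 13 + 97 + 1261 = 1372

σ(1261) = 1372


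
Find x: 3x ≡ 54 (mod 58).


GCD(3, 58) = 1, unique solution
a^(-1) mod 58 = 39
x = 39 * 54 mod 58 = 18

x ≡ 18 (mod 58)


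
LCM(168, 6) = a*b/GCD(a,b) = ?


GCD(168, 6) = 6
LCM = 168*6/6 = 1008/6 = 168

LCM = 168


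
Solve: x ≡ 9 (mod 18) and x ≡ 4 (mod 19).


M = 18*19 = 342
M1 = M/18 = 19, M2 = M/19 = 18
M1^(-1) mod 18 = 1, M2^(-1) mod 19 = 18
x = 9*19*1 + 4*18*18 = 1467
1467 mod 342 = 99
Check: 99 mod 18 = 9 ✓, 99 mod 19 = 4 ✓

x ≡ 99 (mod 342)


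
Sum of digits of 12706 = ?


1 + 2 + 7 + 0 + 6 = 16


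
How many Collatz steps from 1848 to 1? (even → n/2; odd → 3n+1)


1848 → 924 → 462 → 231 → 694 → 347 → 1042 → 521 → 1564 → 782 → 391 → 1174 → 587 → 1762 → 881 → 2644 → 1322 → 661 → 1984 → 992 → 496 → 248 → 124 → 62 → 31 → 94 → 47 → 142 → 71 → 214 → 107 → 322 → 161 → 484 → 242 → 121 → 364 → 182 → 91 → 274 → 137 → 412 → 206 → 103 → 310 → 155 → 466 → 233 → 700 → 350 → 175 → 526 → 263 → 790 → 395 → 1186 → 593 → 1780 → 890 → 445 → 1336 → 668 → 334 → 167 → 502 → 251 → 754 → 377 → 1132 → 566 → 283 → 850 → 425 → 1276 → 638 → 319 → 958 → 479 → 1438 → 719 → 2158 → 1079 → 3238 → 1619 → 4858 → 2429 → 7288 → 3644 → 1822 → 911 → 2734 → 1367 → 4102 → 2051 → 6154 → 3077 → 9232 → 4616 → 2308 → 1154 → 577 → 1732 → 866 → 433 → 1300 → 650 → 325 → 976 → 488 → 244 → 122 → 61 → 184 → 92 → 46 → 23 → 70 → 35 → 106 → 53 → 160 → 80 → 40 → 20 → 10 → 5 → 16 → 8 → 4 → 2 → 1
Total steps = 130

130 steps


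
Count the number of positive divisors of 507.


507 = 3^1 × 13^2
d(507) = (1+1) × (2+1) = 6

6 divisors


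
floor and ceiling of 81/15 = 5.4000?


81/15 = 5.4000
floor = 5
ceil = 6

floor = 5, ceil = 6


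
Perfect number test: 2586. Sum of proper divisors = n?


Proper divisors of 2586: 1, 2, 3, 6, 431, 862, 1293
Sum = 1 + 2 + 3 + 6 + 431 + 862 + 1293 = 2598

No, 2586 is not perfect (2598 ≠ 2586)


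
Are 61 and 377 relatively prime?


Euclidean algorithm:
377 = 6 * 61 + 11
61 = 5 * 11 + 6
11 = 1 * 6 + 5
6 = 1 * 5 + 1
5 = 5 * 1 + 0
GCD(61, 377) = 1

Yes, coprime (GCD = 1)


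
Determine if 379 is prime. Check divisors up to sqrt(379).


Check divisors up to sqrt(379) = 19.4679
No divisors found.
379 is prime.

Yes, 379 is prime


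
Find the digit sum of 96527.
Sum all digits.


9 + 6 + 5 + 2 + 7 = 29


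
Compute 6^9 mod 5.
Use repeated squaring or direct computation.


6^1 mod 5 = 1
6^2 mod 5 = 1
6^3 mod 5 = 1
6^4 mod 5 = 1
6^5 mod 5 = 1
6^6 mod 5 = 1
6^7 mod 5 = 1
6^8 mod 5 = 1
6^9 mod 5 = 1


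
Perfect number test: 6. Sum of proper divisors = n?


Proper divisors of 6: 1, 2, 3
Sum = 1 + 2 + 3 = 6

Yes, 6 is perfect (6 = 6)


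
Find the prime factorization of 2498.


2498 / 2 = 1249
1249 / 1249 = 1
2498 = 2 × 1249


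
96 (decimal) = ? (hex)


96 (base 10) = 96 (decimal)
96 (decimal) = 60 (base 16)


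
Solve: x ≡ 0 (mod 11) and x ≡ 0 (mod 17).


M = 11*17 = 187
M1 = M/11 = 17, M2 = M/17 = 11
M1^(-1) mod 11 = 2, M2^(-1) mod 17 = 14
x = 0*17*2 + 0*11*14 = 0
0 mod 187 = 0
Check: 0 mod 11 = 0 ✓, 0 mod 17 = 0 ✓

x ≡ 0 (mod 187)


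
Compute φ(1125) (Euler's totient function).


1125 = 3^2 × 5^3
Prime factors: 3, 5
φ(1125) = 1125 × (1-1/3) × (1-1/5)
= 1125 × 2/3 × 4/5 = 600

φ(1125) = 600


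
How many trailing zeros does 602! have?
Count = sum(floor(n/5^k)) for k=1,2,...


floor(602/5) = 120
floor(602/25) = 24
floor(602/125) = 4
Total = 148

148 trailing zeros


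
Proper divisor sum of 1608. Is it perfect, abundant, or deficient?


Proper divisors: 1, 2, 3, 4, 6, 8, 12, 24, 67, 134, 201, 268, 402, 536, 804
Sum = 1 + 2 + 3 + 4 + 6 + 8 + 12 + 24 + 67 + 134 + 201 + 268 + 402 + 536 + 804 = 2472
2472 > 1608 → abundant

s(1608) = 2472 (abundant)


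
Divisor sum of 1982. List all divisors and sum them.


Divisors of 1982: 1, 2, 991, 1982
Sum = 1 + 2 + 991 + 1982 = 2976

σ(1982) = 2976


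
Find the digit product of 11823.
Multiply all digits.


1 × 1 × 8 × 2 × 3 = 48


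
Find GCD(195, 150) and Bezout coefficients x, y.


Tabular extended Euclidean (each row: r = 195*s + 150*t):
r=195, s=1, t=0
r=150, s=0, t=1
q=1: r=45, s=1, t=-1   [195*(1) + 150*(-1) = 45]
q=3: r=15, s=-3, t=4   [195*(-3) + 150*(4) = 15]
q=3: r=0, s=10, t=-13   [195*(10) + 150*(-13) = 0]
GCD = 15; from the row with r=15: x=-3, y=4
Check: 195*(-3) + 150*(4) = -585 + 600 = 15

GCD = 15, x = -3, y = 4


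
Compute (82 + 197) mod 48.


82 + 197 = 279
279 mod 48 = 39


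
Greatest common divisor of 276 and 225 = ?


276 = 1 * 225 + 51
225 = 4 * 51 + 21
51 = 2 * 21 + 9
21 = 2 * 9 + 3
9 = 3 * 3 + 0
GCD = 3


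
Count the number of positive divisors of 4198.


4198 = 2^1 × 2099^1
d(4198) = (1+1) × (1+1) = 4

4 divisors


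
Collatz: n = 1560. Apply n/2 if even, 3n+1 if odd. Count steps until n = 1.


1560 → 780 → 390 → 195 → 586 → 293 → 880 → 440 → 220 → 110 → 55 → 166 → 83 → 250 → 125 → 376 → 188 → 94 → 47 → 142 → 71 → 214 → 107 → 322 → 161 → 484 → 242 → 121 → 364 → 182 → 91 → 274 → 137 → 412 → 206 → 103 → 310 → 155 → 466 → 233 → 700 → 350 → 175 → 526 → 263 → 790 → 395 → 1186 → 593 → 1780 → 890 → 445 → 1336 → 668 → 334 → 167 → 502 → 251 → 754 → 377 → 1132 → 566 → 283 → 850 → 425 → 1276 → 638 → 319 → 958 → 479 → 1438 → 719 → 2158 → 1079 → 3238 → 1619 → 4858 → 2429 → 7288 → 3644 → 1822 → 911 → 2734 → 1367 → 4102 → 2051 → 6154 → 3077 → 9232 → 4616 → 2308 → 1154 → 577 → 1732 → 866 → 433 → 1300 → 650 → 325 → 976 → 488 → 244 → 122 → 61 → 184 → 92 → 46 → 23 → 70 → 35 → 106 → 53 → 160 → 80 → 40 → 20 → 10 → 5 → 16 → 8 → 4 → 2 → 1
Total steps = 122

122 steps


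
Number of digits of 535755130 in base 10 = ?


535755130 has 9 digits in base 10
floor(log10(535755130)) + 1 = floor(8.7290) + 1 = 9

9 digits (base 10)


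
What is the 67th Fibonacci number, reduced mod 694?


F(k) mod 694 for k=1..67:
1, 1, 2, 3, 5, 8, 13, 21, 34, 55, 89, 144, 233, 377, 610, 293, 209, 502, 17, 519, 536, 361, 203, 564, 73, 637, 16, 653, 669, 628, 603, 537, 446, 289, 41, 330, 371, 7, 378, 385, 69, 454, 523, 283, 112, 395, 507, 208, 21, 229, 250, 479, 35, 514, 549, 369, 224, 593, 123, 22, 145, 167, 312, 479, 97, 576, 673
F(67) mod 694 = 673


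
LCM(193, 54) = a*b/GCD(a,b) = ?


GCD(193, 54) = 1
LCM = 193*54/1 = 10422/1 = 10422

LCM = 10422


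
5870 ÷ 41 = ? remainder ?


5870 = 41 * 143 + 7
Check: 5863 + 7 = 5870

q = 143, r = 7


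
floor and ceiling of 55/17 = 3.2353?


55/17 = 3.2353
floor = 3
ceil = 4

floor = 3, ceil = 4


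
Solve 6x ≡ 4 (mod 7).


GCD(6, 7) = 1, unique solution
a^(-1) mod 7 = 6
x = 6 * 4 mod 7 = 3

x ≡ 3 (mod 7)


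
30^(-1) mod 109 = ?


Use the extended Euclidean algorithm on (109, 30); each row r = 109*s + 30*t:
r=109, s=1, t=0
r=30, s=0, t=1
q=3: r=19, s=1, t=-3   [109*(1) + 30*(-3) = 19]
q=1: r=11, s=-1, t=4   [109*(-1) + 30*(4) = 11]
q=1: r=8, s=2, t=-7   [109*(2) + 30*(-7) = 8]
q=1: r=3, s=-3, t=11   [109*(-3) + 30*(11) = 3]
q=2: r=2, s=8, t=-29   [109*(8) + 30*(-29) = 2]
q=1: r=1, s=-11, t=40   [109*(-11) + 30*(40) = 1]
q=2: r=0, s=30, t=-109   [109*(30) + 30*(-109) = 0]
GCD = 1 with t = 40, so 30*(40) ≡ 1 (mod 109)
Inverse = 40 mod 109 = 40
Check: 30 * 40 = 1200 ≡ 1 (mod 109)

30^(-1) ≡ 40 (mod 109)


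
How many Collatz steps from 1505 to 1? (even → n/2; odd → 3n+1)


1505 → 4516 → 2258 → 1129 → 3388 → 1694 → 847 → 2542 → 1271 → 3814 → 1907 → 5722 → 2861 → 8584 → 4292 → 2146 → 1073 → 3220 → 1610 → 805 → 2416 → 1208 → 604 → 302 → 151 → 454 → 227 → 682 → 341 → 1024 → 512 → 256 → 128 → 64 → 32 → 16 → 8 → 4 → 2 → 1
Total steps = 39

39 steps


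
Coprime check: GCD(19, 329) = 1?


Euclidean algorithm:
329 = 17 * 19 + 6
19 = 3 * 6 + 1
6 = 6 * 1 + 0
GCD(19, 329) = 1

Yes, coprime (GCD = 1)


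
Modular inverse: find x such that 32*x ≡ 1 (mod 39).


Use the extended Euclidean algorithm on (39, 32); each row r = 39*s + 32*t:
r=39, s=1, t=0
r=32, s=0, t=1
q=1: r=7, s=1, t=-1   [39*(1) + 32*(-1) = 7]
q=4: r=4, s=-4, t=5   [39*(-4) + 32*(5) = 4]
q=1: r=3, s=5, t=-6   [39*(5) + 32*(-6) = 3]
q=1: r=1, s=-9, t=11   [39*(-9) + 32*(11) = 1]
q=3: r=0, s=32, t=-39   [39*(32) + 32*(-39) = 0]
GCD = 1 with t = 11, so 32*(11) ≡ 1 (mod 39)
Inverse = 11 mod 39 = 11
Check: 32 * 11 = 352 ≡ 1 (mod 39)

32^(-1) ≡ 11 (mod 39)


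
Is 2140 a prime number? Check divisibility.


2140 / 2 = 1070 (exact division)
2140 is NOT prime.

No, 2140 is not prime


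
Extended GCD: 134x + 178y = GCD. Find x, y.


Tabular extended Euclidean (each row: r = 134*s + 178*t):
r=134, s=1, t=0
r=178, s=0, t=1
q=0: r=134, s=1, t=0   [134*(1) + 178*(0) = 134]
q=1: r=44, s=-1, t=1   [134*(-1) + 178*(1) = 44]
q=3: r=2, s=4, t=-3   [134*(4) + 178*(-3) = 2]
q=22: r=0, s=-89, t=67   [134*(-89) + 178*(67) = 0]
GCD = 2; from the row with r=2: x=4, y=-3
Check: 134*(4) + 178*(-3) = 536 - 534 = 2

GCD = 2, x = 4, y = -3


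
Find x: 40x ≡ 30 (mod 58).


GCD(40, 58) = 2 divides 30
Divide: 20x ≡ 15 (mod 29)
x ≡ 8 (mod 29)


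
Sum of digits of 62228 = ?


6 + 2 + 2 + 2 + 8 = 20


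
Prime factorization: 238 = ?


238 / 2 = 119
119 / 7 = 17
17 / 17 = 1
238 = 2 × 7 × 17


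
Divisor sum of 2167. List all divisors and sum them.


Divisors of 2167: 1, 11, 197, 2167
Sum = 1 + 11 + 197 + 2167 = 2376

σ(2167) = 2376


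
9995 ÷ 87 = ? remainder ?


9995 = 87 * 114 + 77
Check: 9918 + 77 = 9995

q = 114, r = 77


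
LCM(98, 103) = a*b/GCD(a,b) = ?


GCD(98, 103) = 1
LCM = 98*103/1 = 10094/1 = 10094

LCM = 10094


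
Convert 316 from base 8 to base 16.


316 (base 8) = 206 (decimal)
206 (decimal) = CE (base 16)


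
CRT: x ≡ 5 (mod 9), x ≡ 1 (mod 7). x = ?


M = 9*7 = 63
M1 = M/9 = 7, M2 = M/7 = 9
M1^(-1) mod 9 = 4, M2^(-1) mod 7 = 4
x = 5*7*4 + 1*9*4 = 176
176 mod 63 = 50
Check: 50 mod 9 = 5 ✓, 50 mod 7 = 1 ✓

x ≡ 50 (mod 63)


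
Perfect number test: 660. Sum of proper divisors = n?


Proper divisors of 660: 1, 2, 3, 4, 5, 6, 10, 11, 12, 15, 20, 22, 30, 33, 44, 55, 60, 66, 110, 132, 165, 220, 330
Sum = 1 + 2 + 3 + 4 + 5 + 6 + 10 + 11 + 12 + 15 + 20 + 22 + 30 + 33 + 44 + 55 + 60 + 66 + 110 + 132 + 165 + 220 + 330 = 1356

No, 660 is not perfect (1356 ≠ 660)


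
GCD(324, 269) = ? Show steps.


324 = 1 * 269 + 55
269 = 4 * 55 + 49
55 = 1 * 49 + 6
49 = 8 * 6 + 1
6 = 6 * 1 + 0
GCD = 1


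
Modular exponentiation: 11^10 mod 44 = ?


11^1 mod 44 = 11
11^2 mod 44 = 33
11^3 mod 44 = 11
11^4 mod 44 = 33
11^5 mod 44 = 11
11^6 mod 44 = 33
11^7 mod 44 = 11
11^8 mod 44 = 33
11^9 mod 44 = 11
11^10 mod 44 = 33


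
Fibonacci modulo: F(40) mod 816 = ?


F(k) mod 816 for k=1..40:
1, 1, 2, 3, 5, 8, 13, 21, 34, 55, 89, 144, 233, 377, 610, 171, 781, 136, 101, 237, 338, 575, 97, 672, 769, 625, 578, 387, 149, 536, 685, 405, 274, 679, 137, 0, 137, 137, 274, 411
F(40) mod 816 = 411


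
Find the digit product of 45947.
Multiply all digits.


4 × 5 × 9 × 4 × 7 = 5040


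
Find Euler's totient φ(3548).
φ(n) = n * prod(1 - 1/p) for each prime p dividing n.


3548 = 2^2 × 887
Prime factors: 2, 887
φ(3548) = 3548 × (1-1/2) × (1-1/887)
= 3548 × 1/2 × 886/887 = 1772

φ(3548) = 1772


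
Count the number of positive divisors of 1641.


1641 = 3^1 × 547^1
d(1641) = (1+1) × (1+1) = 4

4 divisors


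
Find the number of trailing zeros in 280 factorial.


floor(280/5) = 56
floor(280/25) = 11
floor(280/125) = 2
Total = 69

69 trailing zeros


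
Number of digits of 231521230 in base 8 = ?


231521230 in base 8 = 1563135716
Number of digits = 10

10 digits (base 8)


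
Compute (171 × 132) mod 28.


171 × 132 = 22572
22572 mod 28 = 4


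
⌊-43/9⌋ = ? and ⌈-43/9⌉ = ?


-43/9 = -4.7778
floor = -5
ceil = -4

floor = -5, ceil = -4


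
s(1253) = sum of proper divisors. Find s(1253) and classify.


Proper divisors: 1, 7, 179
Sum = 1 + 7 + 179 = 187
187 < 1253 → deficient

s(1253) = 187 (deficient)


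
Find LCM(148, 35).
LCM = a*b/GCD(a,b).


GCD(148, 35) = 1
LCM = 148*35/1 = 5180/1 = 5180

LCM = 5180


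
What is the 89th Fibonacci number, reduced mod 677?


F(k) mod 677 for k=1..89:
1, 1, 2, 3, 5, 8, 13, 21, 34, 55, 89, 144, 233, 377, 610, 310, 243, 553, 119, 672, 114, 109, 223, 332, 555, 210, 88, 298, 386, 7, 393, 400, 116, 516, 632, 471, 426, 220, 646, 189, 158, 347, 505, 175, 3, 178, 181, 359, 540, 222, 85, 307, 392, 22, 414, 436, 173, 609, 105, 37, 142, 179, 321, 500, 144, 644, 111, 78, 189, 267, 456, 46, 502, 548, 373, 244, 617, 184, 124, 308, 432, 63, 495, 558, 376, 257, 633, 213, 169
F(89) mod 677 = 169


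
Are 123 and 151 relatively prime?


Euclidean algorithm:
151 = 1 * 123 + 28
123 = 4 * 28 + 11
28 = 2 * 11 + 6
11 = 1 * 6 + 5
6 = 1 * 5 + 1
5 = 5 * 1 + 0
GCD(123, 151) = 1

Yes, coprime (GCD = 1)


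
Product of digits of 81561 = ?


8 × 1 × 5 × 6 × 1 = 240


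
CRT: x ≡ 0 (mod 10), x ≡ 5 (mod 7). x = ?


M = 10*7 = 70
M1 = M/10 = 7, M2 = M/7 = 10
M1^(-1) mod 10 = 3, M2^(-1) mod 7 = 5
x = 0*7*3 + 5*10*5 = 250
250 mod 70 = 40
Check: 40 mod 10 = 0 ✓, 40 mod 7 = 5 ✓

x ≡ 40 (mod 70)


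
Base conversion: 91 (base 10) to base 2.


91 (base 10) = 91 (decimal)
91 (decimal) = 1011011 (base 2)


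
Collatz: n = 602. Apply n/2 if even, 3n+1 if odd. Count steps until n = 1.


602 → 301 → 904 → 452 → 226 → 113 → 340 → 170 → 85 → 256 → 128 → 64 → 32 → 16 → 8 → 4 → 2 → 1
Total steps = 17

17 steps


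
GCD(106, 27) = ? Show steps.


106 = 3 * 27 + 25
27 = 1 * 25 + 2
25 = 12 * 2 + 1
2 = 2 * 1 + 0
GCD = 1


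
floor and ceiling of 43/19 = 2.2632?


43/19 = 2.2632
floor = 2
ceil = 3

floor = 2, ceil = 3


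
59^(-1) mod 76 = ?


Use the extended Euclidean algorithm on (76, 59); each row r = 76*s + 59*t:
r=76, s=1, t=0
r=59, s=0, t=1
q=1: r=17, s=1, t=-1   [76*(1) + 59*(-1) = 17]
q=3: r=8, s=-3, t=4   [76*(-3) + 59*(4) = 8]
q=2: r=1, s=7, t=-9   [76*(7) + 59*(-9) = 1]
q=8: r=0, s=-59, t=76   [76*(-59) + 59*(76) = 0]
GCD = 1 with t = -9, so 59*(-9) ≡ 1 (mod 76)
Inverse = -9 mod 76 = 67
Check: 59 * 67 = 3953 ≡ 1 (mod 76)

59^(-1) ≡ 67 (mod 76)


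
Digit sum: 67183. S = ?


6 + 7 + 1 + 8 + 3 = 25


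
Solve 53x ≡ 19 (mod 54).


GCD(53, 54) = 1, unique solution
a^(-1) mod 54 = 53
x = 53 * 19 mod 54 = 35

x ≡ 35 (mod 54)


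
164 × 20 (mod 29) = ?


164 × 20 = 3280
3280 mod 29 = 3


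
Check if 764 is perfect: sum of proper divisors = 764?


Proper divisors of 764: 1, 2, 4, 191, 382
Sum = 1 + 2 + 4 + 191 + 382 = 580

No, 764 is not perfect (580 ≠ 764)


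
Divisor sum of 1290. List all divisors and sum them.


Divisors of 1290: 1, 2, 3, 5, 6, 10, 15, 30, 43, 86, 129, 215, 258, 430, 645, 1290
Sum = 1 + 2 + 3 + 5 + 6 + 10 + 15 + 30 + 43 + 86 + 129 + 215 + 258 + 430 + 645 + 1290 = 3168

σ(1290) = 3168


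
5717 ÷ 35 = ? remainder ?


5717 = 35 * 163 + 12
Check: 5705 + 12 = 5717

q = 163, r = 12


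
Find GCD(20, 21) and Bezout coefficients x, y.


Tabular extended Euclidean (each row: r = 20*s + 21*t):
r=20, s=1, t=0
r=21, s=0, t=1
q=0: r=20, s=1, t=0   [20*(1) + 21*(0) = 20]
q=1: r=1, s=-1, t=1   [20*(-1) + 21*(1) = 1]
q=20: r=0, s=21, t=-20   [20*(21) + 21*(-20) = 0]
GCD = 1; from the row with r=1: x=-1, y=1
Check: 20*(-1) + 21*(1) = -20 + 21 = 1

GCD = 1, x = -1, y = 1


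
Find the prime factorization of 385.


385 / 5 = 77
77 / 7 = 11
11 / 11 = 1
385 = 5 × 7 × 11


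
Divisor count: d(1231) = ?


1231 = 1231^1
d(1231) = (1+1) = 2

2 divisors


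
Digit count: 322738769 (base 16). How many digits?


322738769 in base 16 = 133C9A51
Number of digits = 8

8 digits (base 16)


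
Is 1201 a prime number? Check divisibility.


Check divisors up to sqrt(1201) = 34.6554
No divisors found.
1201 is prime.

Yes, 1201 is prime


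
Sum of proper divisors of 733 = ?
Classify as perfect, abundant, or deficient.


Proper divisors: 1
Sum = 1 = 1
1 < 733 → deficient

s(733) = 1 (deficient)


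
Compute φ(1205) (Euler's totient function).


1205 = 5 × 241
Prime factors: 5, 241
φ(1205) = 1205 × (1-1/5) × (1-1/241)
= 1205 × 4/5 × 240/241 = 960

φ(1205) = 960


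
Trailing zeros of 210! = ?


floor(210/5) = 42
floor(210/25) = 8
floor(210/125) = 1
Total = 51

51 trailing zeros


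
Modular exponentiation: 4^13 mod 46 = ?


4^1 mod 46 = 4
4^2 mod 46 = 16
4^3 mod 46 = 18
4^4 mod 46 = 26
4^5 mod 46 = 12
4^6 mod 46 = 2
4^7 mod 46 = 8
4^8 mod 46 = 32
4^9 mod 46 = 36
4^10 mod 46 = 6
4^11 mod 46 = 24
4^12 mod 46 = 4
4^13 mod 46 = 16


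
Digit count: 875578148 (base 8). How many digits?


875578148 in base 8 = 6414041444
Number of digits = 10

10 digits (base 8)


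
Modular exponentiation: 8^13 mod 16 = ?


8^1 mod 16 = 8
8^2 mod 16 = 0
8^3 mod 16 = 0
8^4 mod 16 = 0
8^5 mod 16 = 0
8^6 mod 16 = 0
8^7 mod 16 = 0
8^8 mod 16 = 0
8^9 mod 16 = 0
8^10 mod 16 = 0
8^11 mod 16 = 0
8^12 mod 16 = 0
8^13 mod 16 = 0


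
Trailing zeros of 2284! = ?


floor(2284/5) = 456
floor(2284/25) = 91
floor(2284/125) = 18
floor(2284/625) = 3
Total = 568

568 trailing zeros


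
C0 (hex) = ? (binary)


C0 (base 16) = 192 (decimal)
192 (decimal) = 11000000 (base 2)


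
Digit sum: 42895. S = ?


4 + 2 + 8 + 9 + 5 = 28


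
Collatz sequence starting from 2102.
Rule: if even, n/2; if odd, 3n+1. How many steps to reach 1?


2102 → 1051 → 3154 → 1577 → 4732 → 2366 → 1183 → 3550 → 1775 → 5326 → 2663 → 7990 → 3995 → 11986 → 5993 → 17980 → 8990 → 4495 → 13486 → 6743 → 20230 → 10115 → 30346 → 15173 → 45520 → 22760 → 11380 → 5690 → 2845 → 8536 → 4268 → 2134 → 1067 → 3202 → 1601 → 4804 → 2402 → 1201 → 3604 → 1802 → 901 → 2704 → 1352 → 676 → 338 → 169 → 508 → 254 → 127 → 382 → 191 → 574 → 287 → 862 → 431 → 1294 → 647 → 1942 → 971 → 2914 → 1457 → 4372 → 2186 → 1093 → 3280 → 1640 → 820 → 410 → 205 → 616 → 308 → 154 → 77 → 232 → 116 → 58 → 29 → 88 → 44 → 22 → 11 → 34 → 17 → 52 → 26 → 13 → 40 → 20 → 10 → 5 → 16 → 8 → 4 → 2 → 1
Total steps = 94

94 steps


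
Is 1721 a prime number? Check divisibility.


Check divisors up to sqrt(1721) = 41.4849
No divisors found.
1721 is prime.

Yes, 1721 is prime


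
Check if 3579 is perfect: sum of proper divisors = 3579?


Proper divisors of 3579: 1, 3, 1193
Sum = 1 + 3 + 1193 = 1197

No, 3579 is not perfect (1197 ≠ 3579)


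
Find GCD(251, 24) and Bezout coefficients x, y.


Tabular extended Euclidean (each row: r = 251*s + 24*t):
r=251, s=1, t=0
r=24, s=0, t=1
q=10: r=11, s=1, t=-10   [251*(1) + 24*(-10) = 11]
q=2: r=2, s=-2, t=21   [251*(-2) + 24*(21) = 2]
q=5: r=1, s=11, t=-115   [251*(11) + 24*(-115) = 1]
q=2: r=0, s=-24, t=251   [251*(-24) + 24*(251) = 0]
GCD = 1; from the row with r=1: x=11, y=-115
Check: 251*(11) + 24*(-115) = 2761 - 2760 = 1

GCD = 1, x = 11, y = -115


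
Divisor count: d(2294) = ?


2294 = 2^1 × 31^1 × 37^1
d(2294) = (1+1) × (1+1) × (1+1) = 8

8 divisors


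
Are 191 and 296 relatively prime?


Euclidean algorithm:
296 = 1 * 191 + 105
191 = 1 * 105 + 86
105 = 1 * 86 + 19
86 = 4 * 19 + 10
19 = 1 * 10 + 9
10 = 1 * 9 + 1
9 = 9 * 1 + 0
GCD(191, 296) = 1

Yes, coprime (GCD = 1)


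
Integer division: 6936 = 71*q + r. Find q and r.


6936 = 71 * 97 + 49
Check: 6887 + 49 = 6936

q = 97, r = 49


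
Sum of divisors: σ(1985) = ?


Divisors of 1985: 1, 5, 397, 1985
Sum = 1 + 5 + 397 + 1985 = 2388

σ(1985) = 2388


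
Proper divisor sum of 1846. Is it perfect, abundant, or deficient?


Proper divisors: 1, 2, 13, 26, 71, 142, 923
Sum = 1 + 2 + 13 + 26 + 71 + 142 + 923 = 1178
1178 < 1846 → deficient

s(1846) = 1178 (deficient)


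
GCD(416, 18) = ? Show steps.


416 = 23 * 18 + 2
18 = 9 * 2 + 0
GCD = 2


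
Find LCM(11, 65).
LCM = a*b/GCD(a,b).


GCD(11, 65) = 1
LCM = 11*65/1 = 715/1 = 715

LCM = 715


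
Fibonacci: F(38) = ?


Sequence: 1, 1, 2, 3, 5, 8, 13, 21, 34, 55, 89, 144, 233, 377, 610, 987, 1597, 2584, 4181, 6765, 10946, 17711, 28657, 46368, 75025, 121393, 196418, 317811, 514229, 832040, 1346269, 2178309, 3524578, 5702887, 9227465, 14930352, 24157817, 39088169
F(38) = 39088169


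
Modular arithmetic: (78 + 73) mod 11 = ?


78 + 73 = 151
151 mod 11 = 8


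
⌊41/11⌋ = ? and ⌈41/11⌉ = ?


41/11 = 3.7273
floor = 3
ceil = 4

floor = 3, ceil = 4


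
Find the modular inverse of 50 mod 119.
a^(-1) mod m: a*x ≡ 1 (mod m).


Use the extended Euclidean algorithm on (119, 50); each row r = 119*s + 50*t:
r=119, s=1, t=0
r=50, s=0, t=1
q=2: r=19, s=1, t=-2   [119*(1) + 50*(-2) = 19]
q=2: r=12, s=-2, t=5   [119*(-2) + 50*(5) = 12]
q=1: r=7, s=3, t=-7   [119*(3) + 50*(-7) = 7]
q=1: r=5, s=-5, t=12   [119*(-5) + 50*(12) = 5]
q=1: r=2, s=8, t=-19   [119*(8) + 50*(-19) = 2]
q=2: r=1, s=-21, t=50   [119*(-21) + 50*(50) = 1]
q=2: r=0, s=50, t=-119   [119*(50) + 50*(-119) = 0]
GCD = 1 with t = 50, so 50*(50) ≡ 1 (mod 119)
Inverse = 50 mod 119 = 50
Check: 50 * 50 = 2500 ≡ 1 (mod 119)

50^(-1) ≡ 50 (mod 119)


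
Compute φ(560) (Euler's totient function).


560 = 2^4 × 5 × 7
Prime factors: 2, 5, 7
φ(560) = 560 × (1-1/2) × (1-1/5) × (1-1/7)
= 560 × 1/2 × 4/5 × 6/7 = 192

φ(560) = 192


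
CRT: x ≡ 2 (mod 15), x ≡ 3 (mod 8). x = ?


M = 15*8 = 120
M1 = M/15 = 8, M2 = M/8 = 15
M1^(-1) mod 15 = 2, M2^(-1) mod 8 = 7
x = 2*8*2 + 3*15*7 = 347
347 mod 120 = 107
Check: 107 mod 15 = 2 ✓, 107 mod 8 = 3 ✓

x ≡ 107 (mod 120)


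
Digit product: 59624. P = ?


5 × 9 × 6 × 2 × 4 = 2160


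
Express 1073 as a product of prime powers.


1073 / 29 = 37
37 / 37 = 1
1073 = 29 × 37


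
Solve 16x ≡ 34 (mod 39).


GCD(16, 39) = 1, unique solution
a^(-1) mod 39 = 22
x = 22 * 34 mod 39 = 7

x ≡ 7 (mod 39)


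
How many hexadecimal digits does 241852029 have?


241852029 in base 16 = E6A5E7D
Number of digits = 7

7 digits (base 16)


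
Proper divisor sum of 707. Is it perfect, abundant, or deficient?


Proper divisors: 1, 7, 101
Sum = 1 + 7 + 101 = 109
109 < 707 → deficient

s(707) = 109 (deficient)


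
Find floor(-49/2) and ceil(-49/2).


-49/2 = -24.5000
floor = -25
ceil = -24

floor = -25, ceil = -24


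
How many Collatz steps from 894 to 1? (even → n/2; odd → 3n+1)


894 → 447 → 1342 → 671 → 2014 → 1007 → 3022 → 1511 → 4534 → 2267 → 6802 → 3401 → 10204 → 5102 → 2551 → 7654 → 3827 → 11482 → 5741 → 17224 → 8612 → 4306 → 2153 → 6460 → 3230 → 1615 → 4846 → 2423 → 7270 → 3635 → 10906 → 5453 → 16360 → 8180 → 4090 → 2045 → 6136 → 3068 → 1534 → 767 → 2302 → 1151 → 3454 → 1727 → 5182 → 2591 → 7774 → 3887 → 11662 → 5831 → 17494 → 8747 → 26242 → 13121 → 39364 → 19682 → 9841 → 29524 → 14762 → 7381 → 22144 → 11072 → 5536 → 2768 → 1384 → 692 → 346 → 173 → 520 → 260 → 130 → 65 → 196 → 98 → 49 → 148 → 74 → 37 → 112 → 56 → 28 → 14 → 7 → 22 → 11 → 34 → 17 → 52 → 26 → 13 → 40 → 20 → 10 → 5 → 16 → 8 → 4 → 2 → 1
Total steps = 98

98 steps


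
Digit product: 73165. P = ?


7 × 3 × 1 × 6 × 5 = 630


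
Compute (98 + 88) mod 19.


98 + 88 = 186
186 mod 19 = 15


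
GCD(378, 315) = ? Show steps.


378 = 1 * 315 + 63
315 = 5 * 63 + 0
GCD = 63


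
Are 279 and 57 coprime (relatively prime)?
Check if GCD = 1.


Euclidean algorithm:
279 = 4 * 57 + 51
57 = 1 * 51 + 6
51 = 8 * 6 + 3
6 = 2 * 3 + 0
GCD(279, 57) = 3

No, not coprime (GCD = 3)


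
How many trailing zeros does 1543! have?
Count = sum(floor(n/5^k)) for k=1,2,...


floor(1543/5) = 308
floor(1543/25) = 61
floor(1543/125) = 12
floor(1543/625) = 2
Total = 383

383 trailing zeros


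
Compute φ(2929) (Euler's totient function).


2929 = 29 × 101
Prime factors: 29, 101
φ(2929) = 2929 × (1-1/29) × (1-1/101)
= 2929 × 28/29 × 100/101 = 2800

φ(2929) = 2800


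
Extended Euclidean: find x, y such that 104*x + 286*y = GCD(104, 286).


Tabular extended Euclidean (each row: r = 104*s + 286*t):
r=104, s=1, t=0
r=286, s=0, t=1
q=0: r=104, s=1, t=0   [104*(1) + 286*(0) = 104]
q=2: r=78, s=-2, t=1   [104*(-2) + 286*(1) = 78]
q=1: r=26, s=3, t=-1   [104*(3) + 286*(-1) = 26]
q=3: r=0, s=-11, t=4   [104*(-11) + 286*(4) = 0]
GCD = 26; from the row with r=26: x=3, y=-1
Check: 104*(3) + 286*(-1) = 312 - 286 = 26

GCD = 26, x = 3, y = -1
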